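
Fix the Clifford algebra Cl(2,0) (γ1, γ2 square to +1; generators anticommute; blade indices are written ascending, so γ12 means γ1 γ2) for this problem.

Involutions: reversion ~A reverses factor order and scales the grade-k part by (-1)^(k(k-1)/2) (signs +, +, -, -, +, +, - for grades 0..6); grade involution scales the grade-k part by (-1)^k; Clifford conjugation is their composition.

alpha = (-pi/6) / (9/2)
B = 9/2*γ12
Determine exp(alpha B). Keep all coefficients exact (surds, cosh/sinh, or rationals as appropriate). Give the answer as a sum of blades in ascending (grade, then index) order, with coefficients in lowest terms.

B^2 = (9/2)^2*(γ12)^2 = 81/4*(-1) = -81/4 (a basis 2-blade squares to minus the product of its generators' squares).
B^2 = -81/4 — the negative square puts this in the circular regime; l = 9/2, alpha*l = -pi/6, so exp(alpha B) = cos(-pi/6) + (sin(-pi/6)/(9/2))*B = sqrt(3)/2 + (-1/9)*B.
Answer: sqrt(3)/2 - 1/2*γ12


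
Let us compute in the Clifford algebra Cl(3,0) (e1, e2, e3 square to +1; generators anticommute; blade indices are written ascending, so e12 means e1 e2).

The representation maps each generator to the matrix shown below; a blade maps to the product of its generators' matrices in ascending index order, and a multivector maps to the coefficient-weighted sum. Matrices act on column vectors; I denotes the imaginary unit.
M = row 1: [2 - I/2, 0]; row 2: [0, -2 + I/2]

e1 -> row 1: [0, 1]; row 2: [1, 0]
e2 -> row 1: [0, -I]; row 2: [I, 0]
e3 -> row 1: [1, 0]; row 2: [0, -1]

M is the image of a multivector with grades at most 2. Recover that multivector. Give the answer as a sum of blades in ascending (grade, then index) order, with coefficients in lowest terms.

Method: 1, rho(e1), rho(e2), rho(e3) form a trace-orthogonal basis of the 2x2 complex matrices (tr(X Y) = 2 if X = Y, else 0), so M = m0*1 + m1*rho(e1) + m2*rho(e2) + m3*rho(e3) with m0 = tr(M)/2 = 0, m1 = tr(M rho(e1))/2 = 0, m2 = tr(M rho(e2))/2 = 0, m3 = tr(M rho(e3))/2 = 2 - I/2.
Multiplying table entries, the bivector images are rho(e12) = I*rho(e3), rho(e13) = -I*rho(e2), rho(e23) = I*rho(e1); with real blade coefficients the real parts of m0..m3 are the coefficients of 1, e1, e2, e3 and the imaginary parts give the bivectors (e23: Im m1, e13: -Im m2, e12: Im m3).
Answer: 2*e3 - 1/2*e12


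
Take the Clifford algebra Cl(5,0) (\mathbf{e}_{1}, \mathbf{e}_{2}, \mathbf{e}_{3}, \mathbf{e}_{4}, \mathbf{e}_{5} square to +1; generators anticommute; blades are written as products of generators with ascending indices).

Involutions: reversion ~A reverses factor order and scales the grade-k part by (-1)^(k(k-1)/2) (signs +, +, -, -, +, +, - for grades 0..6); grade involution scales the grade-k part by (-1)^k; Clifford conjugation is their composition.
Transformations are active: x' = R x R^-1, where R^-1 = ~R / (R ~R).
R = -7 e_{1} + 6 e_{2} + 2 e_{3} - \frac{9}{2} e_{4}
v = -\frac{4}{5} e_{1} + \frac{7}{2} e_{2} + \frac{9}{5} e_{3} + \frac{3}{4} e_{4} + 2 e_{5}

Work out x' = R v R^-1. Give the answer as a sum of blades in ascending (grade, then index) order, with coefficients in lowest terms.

~R = -7 e_{1} + 6 e_{2} + 2 e_{3} - \frac{9}{2} e_{4}, and R ~R = \frac{437}{4}, so R^-1 = ~R / (\frac{437}{4}).
R v = \frac{1073}{40} - \frac{197}{10} e_{1} e_{2} - 11 e_{1} e_{3} - \frac{177}{20} e_{1} e_{4} - 14 e_{1} e_{5} + \frac{19}{5} e_{2} e_{3} + \frac{81}{4} e_{2} e_{4} + 12 e_{2} e_{5} + \frac{48}{5} e_{3} e_{4} + 4 e_{3} e_{5} - 9 e_{4} e_{5}
Answer: -\frac{5763}{2185} e_{1} - \frac{2419}{4370} e_{2} - \frac{1787}{2185} e_{3} - \frac{25869}{8740} e_{4} - 2 e_{5}


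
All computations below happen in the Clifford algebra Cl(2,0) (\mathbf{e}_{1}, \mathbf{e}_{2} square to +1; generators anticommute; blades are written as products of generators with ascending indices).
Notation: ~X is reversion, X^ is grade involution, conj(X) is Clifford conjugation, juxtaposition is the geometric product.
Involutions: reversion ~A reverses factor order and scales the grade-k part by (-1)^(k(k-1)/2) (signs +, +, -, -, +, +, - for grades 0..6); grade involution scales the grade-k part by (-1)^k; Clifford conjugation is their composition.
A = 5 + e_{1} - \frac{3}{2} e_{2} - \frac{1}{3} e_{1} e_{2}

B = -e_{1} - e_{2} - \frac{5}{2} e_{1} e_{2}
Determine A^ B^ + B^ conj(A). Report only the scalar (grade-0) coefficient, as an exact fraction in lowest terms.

first term: -\frac{1}{3} + \frac{101}{12} e_{1} + \frac{47}{6} e_{2} - 15 e_{1} e_{2}
second term: \frac{4}{3} + \frac{11}{12} e_{1} + \frac{17}{6} e_{2} - 10 e_{1} e_{2}
Answer: 1


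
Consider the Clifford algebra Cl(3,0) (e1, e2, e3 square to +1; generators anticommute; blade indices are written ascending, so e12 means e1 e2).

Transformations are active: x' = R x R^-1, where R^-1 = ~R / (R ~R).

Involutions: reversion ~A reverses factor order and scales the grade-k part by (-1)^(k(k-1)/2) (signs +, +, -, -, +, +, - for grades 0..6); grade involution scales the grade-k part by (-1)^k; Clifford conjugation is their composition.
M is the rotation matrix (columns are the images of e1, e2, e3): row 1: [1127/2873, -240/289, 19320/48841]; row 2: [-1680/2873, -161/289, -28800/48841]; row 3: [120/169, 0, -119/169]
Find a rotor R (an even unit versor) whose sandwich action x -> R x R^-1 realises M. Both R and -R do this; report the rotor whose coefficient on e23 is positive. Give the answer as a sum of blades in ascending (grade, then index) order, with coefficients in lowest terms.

Method: write R = a + b12*e12 + b13*e13 + b23*e23 with a^2 + b12^2 + b13^2 + b23^2 = 1 (so R^-1 = ~R). Expanding the columns R e_j ~R gives tr M = 4a^2 - 1 and, from the antisymmetric part, M21 - M12 = -4a*b12, M13 - M31 = 4a*b13, M32 - M23 = -4a*b23.
Here tr M = -42441/48841, so a^2 = (1 + tr M)/4 = 1600/48841 and a = ±40/221. Taking a = 40/221: M21 - M12 = 12000/48841, M13 - M31 = -15360/48841, M32 - M23 = 28800/48841, giving b12 = -75/221, b13 = -96/221, b23 = -180/221, i.e. R = 40/221 - 75/221*e12 - 96/221*e13 - 180/221*e23.
Its e23 coefficient is negative, so report the other preimage -R.
Answer: -40/221 + 75/221*e12 + 96/221*e13 + 180/221*e23. Sheet selection: the two-to-one cover makes ±R indistinguishable at the matrix level (trace -42441/48841), so uniqueness comes from the required sign on e23.


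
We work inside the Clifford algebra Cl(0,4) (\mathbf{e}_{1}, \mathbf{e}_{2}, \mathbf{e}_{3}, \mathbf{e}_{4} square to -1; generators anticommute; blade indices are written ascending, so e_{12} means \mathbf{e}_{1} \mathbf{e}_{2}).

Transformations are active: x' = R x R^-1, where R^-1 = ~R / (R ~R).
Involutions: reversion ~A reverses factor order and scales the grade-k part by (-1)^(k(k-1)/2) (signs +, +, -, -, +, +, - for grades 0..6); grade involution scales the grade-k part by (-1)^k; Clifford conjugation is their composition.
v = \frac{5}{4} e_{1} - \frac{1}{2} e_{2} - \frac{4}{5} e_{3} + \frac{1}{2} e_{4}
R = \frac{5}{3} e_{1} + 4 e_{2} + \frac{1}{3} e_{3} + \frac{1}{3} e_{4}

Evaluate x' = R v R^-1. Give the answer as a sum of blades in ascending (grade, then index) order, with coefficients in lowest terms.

~R = \frac{5}{3} e_{1} + 4 e_{2} + \frac{1}{3} e_{3} + \frac{1}{3} e_{4}, and R ~R = -19, so R^-1 = ~R / (-19).
R v = \frac{1}{60} - \frac{35}{6} e_{12} - \frac{7}{4} e_{13} + \frac{5}{12} e_{14} - \frac{91}{30} e_{23} + \frac{13}{6} e_{24} + \frac{13}{30} e_{34}
Answer: -\frac{857}{684} e_{1} + \frac{281}{570} e_{2} + \frac{1367}{1710} e_{3} - \frac{428}{855} e_{4}


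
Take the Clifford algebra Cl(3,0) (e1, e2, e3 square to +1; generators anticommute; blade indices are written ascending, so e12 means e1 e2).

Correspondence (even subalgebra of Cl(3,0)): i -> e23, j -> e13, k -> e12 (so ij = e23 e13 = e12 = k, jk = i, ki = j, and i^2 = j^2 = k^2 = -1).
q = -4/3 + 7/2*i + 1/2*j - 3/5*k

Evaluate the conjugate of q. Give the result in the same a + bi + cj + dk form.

In blades: q = -4/3 - 3/5*e12 + 1/2*e13 + 7/2*e23.
Quaternion conjugation is reversion on the even subalgebra: the scalar is fixed and every grade-2 blade flips sign, giving -4/3 + 3/5*e12 - 1/2*e13 - 7/2*e23; translating back:
Answer: -4/3 - 7/2*i - 1/2*j + 3/5*k


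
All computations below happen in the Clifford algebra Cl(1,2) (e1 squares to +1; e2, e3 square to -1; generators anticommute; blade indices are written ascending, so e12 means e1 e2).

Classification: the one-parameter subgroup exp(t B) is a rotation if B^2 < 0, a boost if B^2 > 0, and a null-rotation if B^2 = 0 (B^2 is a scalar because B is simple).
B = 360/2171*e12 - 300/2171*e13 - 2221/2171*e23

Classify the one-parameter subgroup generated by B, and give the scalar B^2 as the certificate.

B^2 term by term: the squares give (360/2171)^2*(e12)^2 + (-300/2171)^2*(e13)^2 + (-2221/2171)^2*(e23)^2 = 129600/4713241*(+1) + 90000/4713241*(+1) + 4932841/4713241*(-1) = -1 (each basis 2-blade squares to minus the product of its generators' squares); cross terms between blades sharing an index anticommute and cancel. So B^2 = -1.
Answer: rotation, certificate B^2 = -1. The class reads off the invariant scalar -1 directly.


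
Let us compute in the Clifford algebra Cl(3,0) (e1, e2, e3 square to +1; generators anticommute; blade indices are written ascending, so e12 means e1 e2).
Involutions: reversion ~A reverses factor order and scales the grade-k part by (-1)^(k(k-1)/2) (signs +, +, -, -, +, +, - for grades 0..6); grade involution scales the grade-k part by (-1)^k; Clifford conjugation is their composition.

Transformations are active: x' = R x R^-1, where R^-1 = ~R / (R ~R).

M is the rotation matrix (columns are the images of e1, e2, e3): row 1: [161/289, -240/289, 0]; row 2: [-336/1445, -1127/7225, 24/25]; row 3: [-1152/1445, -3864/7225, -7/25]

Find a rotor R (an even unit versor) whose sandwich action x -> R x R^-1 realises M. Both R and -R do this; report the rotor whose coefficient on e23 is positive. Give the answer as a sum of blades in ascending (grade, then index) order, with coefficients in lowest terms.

Method: write R = a + b12*e12 + b13*e13 + b23*e23 with a^2 + b12^2 + b13^2 + b23^2 = 1 (so R^-1 = ~R). Expanding the columns R e_j ~R gives tr M = 4a^2 - 1 and, from the antisymmetric part, M21 - M12 = -4a*b12, M13 - M31 = 4a*b13, M32 - M23 = -4a*b23.
Here tr M = 35/289, so a^2 = (1 + tr M)/4 = 81/289 and a = ±9/17. Taking a = 9/17: M21 - M12 = 864/1445, M13 - M31 = 1152/1445, M32 - M23 = -432/289, giving b12 = -24/85, b13 = 32/85, b23 = 12/17, i.e. R = 9/17 - 24/85*e12 + 32/85*e13 + 12/17*e23.
Its e23 coefficient is already positive.
Answer: 9/17 - 24/85*e12 + 32/85*e13 + 12/17*e23. Why the constraint matters: R and -R act identically through the sandwich — M has trace 35/289 either way — so only the sign condition on e23 picks one of the two preimages.


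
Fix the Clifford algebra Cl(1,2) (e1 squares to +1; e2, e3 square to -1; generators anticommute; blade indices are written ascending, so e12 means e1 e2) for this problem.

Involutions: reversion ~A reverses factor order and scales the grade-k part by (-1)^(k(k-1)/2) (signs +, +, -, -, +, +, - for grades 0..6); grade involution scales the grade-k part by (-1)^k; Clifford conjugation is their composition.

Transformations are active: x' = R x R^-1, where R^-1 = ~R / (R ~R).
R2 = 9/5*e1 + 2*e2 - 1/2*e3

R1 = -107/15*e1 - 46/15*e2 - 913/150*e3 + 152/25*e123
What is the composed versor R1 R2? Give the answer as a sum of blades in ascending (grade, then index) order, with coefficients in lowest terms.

Distribute over the terms of R2 (each basis-blade product reordered to ascending indices, repeated generators contracted through their squares):
R1 (9/5*e1) = -321/25 + 138/25*e12 + 2739/250*e13 + 1368/125*e23
R1 (2*e2) = 92/15 - 214/15*e12 + 304/25*e13 + 913/75*e23
R1 (-1/2*e3) = -913/300 + 76/25*e12 + 107/30*e13 + 23/15*e23
Summing the partial products and collecting blades:
Answer: -39/4 - 428/75*e12 + 10006/375*e13 + 9244/375*e23


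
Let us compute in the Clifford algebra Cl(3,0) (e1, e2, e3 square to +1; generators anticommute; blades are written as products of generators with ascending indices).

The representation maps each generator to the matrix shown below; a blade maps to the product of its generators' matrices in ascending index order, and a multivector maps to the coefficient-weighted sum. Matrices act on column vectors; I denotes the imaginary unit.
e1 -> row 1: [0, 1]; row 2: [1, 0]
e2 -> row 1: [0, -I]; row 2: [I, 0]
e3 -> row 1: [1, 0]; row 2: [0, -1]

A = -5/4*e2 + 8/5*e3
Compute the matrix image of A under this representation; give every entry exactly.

M = (-5/4)*rho(e2) + (8/5)*rho(e3), summed entrywise:
Answer: row 1: [8/5, 5*I/4]; row 2: [-5*I/4, -8/5]


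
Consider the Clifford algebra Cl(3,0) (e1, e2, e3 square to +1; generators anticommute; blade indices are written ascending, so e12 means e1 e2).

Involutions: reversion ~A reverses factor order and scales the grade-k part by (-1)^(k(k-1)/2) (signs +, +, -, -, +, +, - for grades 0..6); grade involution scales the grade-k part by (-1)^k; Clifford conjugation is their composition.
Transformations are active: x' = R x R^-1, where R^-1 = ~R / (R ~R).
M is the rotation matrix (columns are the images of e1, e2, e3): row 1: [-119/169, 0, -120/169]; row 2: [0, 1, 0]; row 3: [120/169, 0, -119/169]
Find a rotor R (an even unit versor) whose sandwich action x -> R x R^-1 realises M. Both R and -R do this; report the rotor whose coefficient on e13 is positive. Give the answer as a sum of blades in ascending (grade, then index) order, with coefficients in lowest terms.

Method: write R = a + b12*e12 + b13*e13 + b23*e23 with a^2 + b12^2 + b13^2 + b23^2 = 1 (so R^-1 = ~R). Expanding the columns R e_j ~R gives tr M = 4a^2 - 1 and, from the antisymmetric part, M21 - M12 = -4a*b12, M13 - M31 = 4a*b13, M32 - M23 = -4a*b23.
Here tr M = -69/169, so a^2 = (1 + tr M)/4 = 25/169 and a = ±5/13. Taking a = 5/13: M21 - M12 = 0, M13 - M31 = -240/169, M32 - M23 = 0, giving b12 = 0, b13 = -12/13, b23 = 0, i.e. R = 5/13 - 12/13*e13.
Its e13 coefficient is negative, so report the other preimage -R.
Answer: -5/13 + 12/13*e13. Uniqueness: Spin(3) -> SO(3) maps R and -R to the same rotation of trace -69/169; fixing the sign of the e13 coefficient removes the ambiguity.


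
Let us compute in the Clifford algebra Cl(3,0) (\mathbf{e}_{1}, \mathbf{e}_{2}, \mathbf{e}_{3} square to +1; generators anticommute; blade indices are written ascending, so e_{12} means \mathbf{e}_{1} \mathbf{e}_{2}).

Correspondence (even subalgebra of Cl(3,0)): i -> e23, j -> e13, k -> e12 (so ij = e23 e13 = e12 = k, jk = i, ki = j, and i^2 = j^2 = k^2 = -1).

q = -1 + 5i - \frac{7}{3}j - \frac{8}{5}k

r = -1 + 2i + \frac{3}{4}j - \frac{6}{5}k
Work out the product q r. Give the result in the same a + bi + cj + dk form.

In blades: q = -1 - \frac{8}{5} e_{12} - \frac{7}{3} e_{13} + 5 e_{23}, r = -1 - \frac{6}{5} e_{12} + \frac{3}{4} e_{13} + 2 e_{23}.
Distribute q over r term by term (generator squares from the signature, products reordered to ascending indices): (-1)*r = 1 + \frac{6}{5} e_{12} - \frac{3}{4} e_{13} - 2 e_{23}; (-\frac{8}{5} e_{12})*r = -\frac{48}{25} + \frac{8}{5} e_{12} - \frac{16}{5} e_{13} + \frac{6}{5} e_{23}; (-\frac{7}{3} e_{13})*r = \frac{7}{4} + \frac{14}{3} e_{12} + \frac{7}{3} e_{13} + \frac{14}{5} e_{23}; (5 e_{23})*r = -10 + \frac{15}{4} e_{12} + 6 e_{13} - 5 e_{23}.
Sum: -\frac{917}{100} + \frac{673}{60} e_{12} + \frac{263}{60} e_{13} - 3 e_{23}; translating back through the correspondence:
Answer: -\frac{917}{100} - 3i + \frac{263}{60}j + \frac{673}{60}k


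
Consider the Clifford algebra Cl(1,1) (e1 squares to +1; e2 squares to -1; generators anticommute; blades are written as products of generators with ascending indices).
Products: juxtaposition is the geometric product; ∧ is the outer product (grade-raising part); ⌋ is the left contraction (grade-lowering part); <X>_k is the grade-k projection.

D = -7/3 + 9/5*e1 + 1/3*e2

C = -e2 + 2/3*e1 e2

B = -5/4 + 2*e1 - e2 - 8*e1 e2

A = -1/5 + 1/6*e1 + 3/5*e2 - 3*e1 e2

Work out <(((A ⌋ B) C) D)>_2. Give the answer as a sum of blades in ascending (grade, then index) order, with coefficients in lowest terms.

step 1: 1511/60 - 26/5*e1 - 17/15*e2 + 8/5*e1 e2
step 2: -1/15 + 38/45*e1 - 573/20*e2 + 1979/90*e1 e2
step 3: 10103/900 - 471/50*e1 + 24523/900*e2 + 1469/2700*e1 e2
step 4: 1469/2700*e1 e2
Answer: 1469/2700*e1 e2


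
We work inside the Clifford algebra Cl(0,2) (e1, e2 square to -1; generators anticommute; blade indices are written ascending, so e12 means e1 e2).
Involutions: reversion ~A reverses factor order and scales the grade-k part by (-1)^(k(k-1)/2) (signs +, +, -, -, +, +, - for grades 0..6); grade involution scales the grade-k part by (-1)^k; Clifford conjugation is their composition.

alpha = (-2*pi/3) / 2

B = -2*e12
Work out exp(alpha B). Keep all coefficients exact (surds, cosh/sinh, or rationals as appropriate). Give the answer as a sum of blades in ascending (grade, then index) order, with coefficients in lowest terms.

B^2 = (-2)^2*(e12)^2 = 4*(-1) = -4 (a basis 2-blade squares to minus the product of its generators' squares).
B^2 = -4 — a negative square means the series sums to a rotation: l = 2, alpha*l = -2*pi/3, so exp(alpha B) = cos(-2*pi/3) + (sin(-2*pi/3)/2)*B = -1/2 + (-sqrt(3)/4)*B.
Answer: -1/2 + sqrt(3)/2*e12


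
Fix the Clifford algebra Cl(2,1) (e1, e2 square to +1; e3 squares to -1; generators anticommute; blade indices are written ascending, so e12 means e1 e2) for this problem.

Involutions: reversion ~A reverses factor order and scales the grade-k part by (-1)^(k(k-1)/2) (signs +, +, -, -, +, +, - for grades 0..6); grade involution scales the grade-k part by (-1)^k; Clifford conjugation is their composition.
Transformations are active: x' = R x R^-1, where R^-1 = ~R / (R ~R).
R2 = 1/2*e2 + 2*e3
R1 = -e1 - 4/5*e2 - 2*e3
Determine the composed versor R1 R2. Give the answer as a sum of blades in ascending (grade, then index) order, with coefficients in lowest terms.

Distribute over the terms of R2 (each basis-blade product reordered to ascending indices, repeated generators contracted through their squares):
R1 (1/2*e2) = -2/5 - 1/2*e12 + e23
R1 (2*e3) = 4 - 2*e13 - 8/5*e23
Summing the partial products and collecting blades:
Answer: 18/5 - 1/2*e12 - 2*e13 - 3/5*e23


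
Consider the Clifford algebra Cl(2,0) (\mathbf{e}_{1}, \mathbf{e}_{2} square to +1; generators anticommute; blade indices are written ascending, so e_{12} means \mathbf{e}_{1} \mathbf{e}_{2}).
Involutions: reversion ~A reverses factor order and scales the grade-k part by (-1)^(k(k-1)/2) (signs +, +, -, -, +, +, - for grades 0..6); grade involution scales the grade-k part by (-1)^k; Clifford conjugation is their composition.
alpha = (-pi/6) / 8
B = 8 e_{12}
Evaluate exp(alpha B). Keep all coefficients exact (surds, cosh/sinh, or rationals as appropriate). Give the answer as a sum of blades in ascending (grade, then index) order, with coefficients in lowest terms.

B^2 = (8)^2*(e_{12})^2 = 64*(-1) = -64 (a basis 2-blade squares to minus the product of its generators' squares).
B^2 = -64 — circular case — the even/odd split gives cos and sin: l = 8, alpha*l = - \frac{\pi}{6}, so exp(alpha B) = cos(- \frac{\pi}{6}) + (sin(- \frac{\pi}{6})/8)*B = \frac{\sqrt{3}}{2} + (- \frac{1}{16})*B.
Answer: \frac{\sqrt{3}}{2} - \frac{1}{2} e_{12}


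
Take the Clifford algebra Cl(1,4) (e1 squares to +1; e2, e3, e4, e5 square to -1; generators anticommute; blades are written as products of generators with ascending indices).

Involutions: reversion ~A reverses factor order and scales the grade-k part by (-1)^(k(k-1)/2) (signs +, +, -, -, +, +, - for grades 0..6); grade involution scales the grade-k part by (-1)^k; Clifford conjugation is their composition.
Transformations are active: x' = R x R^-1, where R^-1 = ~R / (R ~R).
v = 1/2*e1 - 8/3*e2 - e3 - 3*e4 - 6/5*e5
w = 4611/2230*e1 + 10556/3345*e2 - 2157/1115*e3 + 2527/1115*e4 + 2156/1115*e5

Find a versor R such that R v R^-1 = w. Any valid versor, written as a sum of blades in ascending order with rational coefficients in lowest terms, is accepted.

Key observation: q(v) = q(w) = -16471/900 (sandwiches preserve the norm), so R = v + w = 2863/1115*e1 + 1636/3345*e2 - 3272/1115*e3 - 818/1115*e4 + 818/1115*e5 works whenever it is invertible — the component of v along it is kept and (v - w)/2 reverses, sending v to w.
Answer: 2863/1115*e1 + 1636/3345*e2 - 3272/1115*e3 - 818/1115*e4 + 818/1115*e5


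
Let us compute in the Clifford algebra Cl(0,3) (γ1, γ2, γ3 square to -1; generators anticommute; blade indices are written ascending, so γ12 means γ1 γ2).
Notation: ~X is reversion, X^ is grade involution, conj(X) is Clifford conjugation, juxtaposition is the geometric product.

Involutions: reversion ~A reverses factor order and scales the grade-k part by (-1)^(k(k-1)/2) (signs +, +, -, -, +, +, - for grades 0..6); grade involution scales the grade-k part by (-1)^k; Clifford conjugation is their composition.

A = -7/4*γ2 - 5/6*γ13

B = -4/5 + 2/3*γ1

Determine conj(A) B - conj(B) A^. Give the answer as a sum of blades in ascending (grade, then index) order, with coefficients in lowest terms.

first term: -7/5*γ2 + 5/9*γ3 - 7/6*γ12 - 2/3*γ13
second term: -7/5*γ2 - 5/9*γ3 - 7/6*γ12 + 2/3*γ13
Answer: 10/9*γ3 - 4/3*γ13


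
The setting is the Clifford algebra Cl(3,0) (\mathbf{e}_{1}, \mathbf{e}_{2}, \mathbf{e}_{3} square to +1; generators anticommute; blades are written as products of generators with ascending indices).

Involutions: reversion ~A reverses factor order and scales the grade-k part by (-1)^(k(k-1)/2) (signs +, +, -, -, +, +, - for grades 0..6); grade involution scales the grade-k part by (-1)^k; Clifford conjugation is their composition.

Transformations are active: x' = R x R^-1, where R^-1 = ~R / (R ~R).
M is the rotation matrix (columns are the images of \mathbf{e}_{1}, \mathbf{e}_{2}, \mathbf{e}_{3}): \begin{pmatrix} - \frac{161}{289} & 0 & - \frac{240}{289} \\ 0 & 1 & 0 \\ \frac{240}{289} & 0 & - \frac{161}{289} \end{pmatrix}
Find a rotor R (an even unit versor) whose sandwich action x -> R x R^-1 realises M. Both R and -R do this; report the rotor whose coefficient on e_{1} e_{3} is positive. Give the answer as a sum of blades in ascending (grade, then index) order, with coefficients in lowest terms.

Method: write R = a + b12*e_{1} e_{2} + b13*e_{1} e_{3} + b23*e_{2} e_{3} with a^2 + b12^2 + b13^2 + b23^2 = 1 (so R^-1 = ~R). Expanding the columns R e_j ~R gives tr M = 4a^2 - 1 and, from the antisymmetric part, M21 - M12 = -4a*b12, M13 - M31 = 4a*b13, M32 - M23 = -4a*b23.
Here tr M = -\frac{33}{289}, so a^2 = (1 + tr M)/4 = \frac{64}{289} and a = ±\frac{8}{17}. Taking a = \frac{8}{17}: M21 - M12 = 0, M13 - M31 = -\frac{480}{289}, M32 - M23 = 0, giving b12 = 0, b13 = -\frac{15}{17}, b23 = 0, i.e. R = \frac{8}{17} - \frac{15}{17} e_{1} e_{3}.
Its e_{1} e_{3} coefficient is negative, so report the other preimage -R.
Answer: -\frac{8}{17} + \frac{15}{17} e_{1} e_{3}. Why the constraint matters: R and -R act identically through the sandwich — M has trace -\frac{33}{289} either way — so only the sign condition on e_{1} e_{3} picks one of the two preimages.


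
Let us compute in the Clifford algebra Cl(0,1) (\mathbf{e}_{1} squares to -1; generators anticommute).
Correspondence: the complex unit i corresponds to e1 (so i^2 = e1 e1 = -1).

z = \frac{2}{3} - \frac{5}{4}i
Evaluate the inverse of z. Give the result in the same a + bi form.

In blades: z = \frac{2}{3} - \frac{5}{4} e_{1}.
With qbar = \frac{2}{3} + \frac{5}{4} e_{1} (scalar fixed, mapped units negated), z qbar = \frac{289}{144} (the sum of squared coefficients), so z^-1 = qbar / (\frac{289}{144}) = \frac{96}{289} + \frac{180}{289} e_{1}; translating back:
Answer: \frac{96}{289} + \frac{180}{289}i


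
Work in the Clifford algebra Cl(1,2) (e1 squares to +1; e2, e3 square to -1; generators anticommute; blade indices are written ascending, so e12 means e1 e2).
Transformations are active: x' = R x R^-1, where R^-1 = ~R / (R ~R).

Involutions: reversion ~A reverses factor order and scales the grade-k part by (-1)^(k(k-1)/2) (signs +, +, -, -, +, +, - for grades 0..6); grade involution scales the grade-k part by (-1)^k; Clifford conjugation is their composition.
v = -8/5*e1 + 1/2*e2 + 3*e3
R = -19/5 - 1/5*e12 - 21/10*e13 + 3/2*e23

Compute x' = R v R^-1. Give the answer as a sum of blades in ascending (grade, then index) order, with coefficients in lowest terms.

~R = -19/5 + 1/5*e12 + 21/10*e13 - 3/2*e23, and R ~R = 306/25, so R^-1 = ~R / (306/25).
R v = 312/25*e1 - 168/25*e2 - 1401/100*e3 - 39/20*e123
Answer: -13519/2040*e1 + 521/120*e2 + 479/85*e3


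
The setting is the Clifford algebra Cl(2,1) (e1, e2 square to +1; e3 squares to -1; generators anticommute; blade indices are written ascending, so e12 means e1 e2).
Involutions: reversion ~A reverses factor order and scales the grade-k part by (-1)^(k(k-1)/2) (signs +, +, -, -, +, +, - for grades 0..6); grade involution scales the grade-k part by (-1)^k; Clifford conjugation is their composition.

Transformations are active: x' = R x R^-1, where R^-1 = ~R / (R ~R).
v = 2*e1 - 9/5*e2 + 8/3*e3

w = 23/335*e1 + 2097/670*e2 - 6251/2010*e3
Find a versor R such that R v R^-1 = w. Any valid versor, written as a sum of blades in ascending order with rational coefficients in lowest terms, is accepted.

Equal squares first: v^2 = w^2 = 29/225. Then v + w = 693/335*e1 + 891/670*e2 - 297/670*e3 is a versor taking v to w, provided it is invertible.
Answer: 693/335*e1 + 891/670*e2 - 297/670*e3


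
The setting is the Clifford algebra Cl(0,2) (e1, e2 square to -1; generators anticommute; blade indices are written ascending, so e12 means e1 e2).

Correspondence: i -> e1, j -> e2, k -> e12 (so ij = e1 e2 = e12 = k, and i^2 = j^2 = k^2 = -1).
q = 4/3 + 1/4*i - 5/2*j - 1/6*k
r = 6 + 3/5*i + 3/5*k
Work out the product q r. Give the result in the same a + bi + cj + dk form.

In blades: q = 4/3 + 1/4*e1 - 5/2*e2 - 1/6*e12, r = 6 + 3/5*e1 + 3/5*e12.
Distribute q over r term by term (generator squares from the signature, products reordered to ascending indices): (4/3)*r = 8 + 4/5*e1 + 4/5*e12; (1/4*e1)*r = -3/20 + 3/2*e1 - 3/20*e2; (-5/2*e2)*r = -3/2*e1 - 15*e2 + 3/2*e12; (-1/6*e12)*r = 1/10 - 1/10*e2 - e12.
Sum: 159/20 + 4/5*e1 - 61/4*e2 + 13/10*e12; translating back through the correspondence:
Answer: 159/20 + 4/5*i - 61/4*j + 13/10*k


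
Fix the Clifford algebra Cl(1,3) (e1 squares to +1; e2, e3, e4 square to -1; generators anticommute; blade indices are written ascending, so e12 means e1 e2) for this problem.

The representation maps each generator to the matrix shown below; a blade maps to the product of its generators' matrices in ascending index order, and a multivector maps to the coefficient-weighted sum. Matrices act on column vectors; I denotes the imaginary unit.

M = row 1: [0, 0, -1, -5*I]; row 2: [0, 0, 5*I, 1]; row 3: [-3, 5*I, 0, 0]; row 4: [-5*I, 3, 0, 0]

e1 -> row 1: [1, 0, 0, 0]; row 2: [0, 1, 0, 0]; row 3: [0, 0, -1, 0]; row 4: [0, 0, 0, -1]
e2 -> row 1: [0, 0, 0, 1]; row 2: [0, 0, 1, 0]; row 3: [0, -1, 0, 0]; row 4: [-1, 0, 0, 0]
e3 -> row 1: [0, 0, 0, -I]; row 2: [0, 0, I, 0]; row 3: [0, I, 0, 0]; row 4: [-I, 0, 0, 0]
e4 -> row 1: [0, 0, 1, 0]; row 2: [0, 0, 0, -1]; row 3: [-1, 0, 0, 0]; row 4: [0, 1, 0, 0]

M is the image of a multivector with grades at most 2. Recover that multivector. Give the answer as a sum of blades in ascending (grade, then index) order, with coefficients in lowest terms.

Method: the blade images are trace-orthogonal — tr(rho(e_A) rho(e_B)^-1) = 4 if A = B and 0 otherwise — and rho(e_A)^-1 = (e_A)^2 * rho(e_A) with (e_A)^2 = +1 or -1, so the coefficient of e_A in the preimage is (e_A)^2 * tr(M rho(e_A))/4.
Nonzero projections over blades of grade <= 2: e3: (e3)^2 = -1, tr(M rho(e3)) = -20, coefficient 5; e4: (e4)^2 = -1, tr(M rho(e4)) = -4, coefficient 1; e14: (e14)^2 = +1, tr(M rho(e14)) = -8, coefficient -2. Every other blade of grade <= 2 projects to 0.
Answer: 5*e3 + e4 - 2*e14


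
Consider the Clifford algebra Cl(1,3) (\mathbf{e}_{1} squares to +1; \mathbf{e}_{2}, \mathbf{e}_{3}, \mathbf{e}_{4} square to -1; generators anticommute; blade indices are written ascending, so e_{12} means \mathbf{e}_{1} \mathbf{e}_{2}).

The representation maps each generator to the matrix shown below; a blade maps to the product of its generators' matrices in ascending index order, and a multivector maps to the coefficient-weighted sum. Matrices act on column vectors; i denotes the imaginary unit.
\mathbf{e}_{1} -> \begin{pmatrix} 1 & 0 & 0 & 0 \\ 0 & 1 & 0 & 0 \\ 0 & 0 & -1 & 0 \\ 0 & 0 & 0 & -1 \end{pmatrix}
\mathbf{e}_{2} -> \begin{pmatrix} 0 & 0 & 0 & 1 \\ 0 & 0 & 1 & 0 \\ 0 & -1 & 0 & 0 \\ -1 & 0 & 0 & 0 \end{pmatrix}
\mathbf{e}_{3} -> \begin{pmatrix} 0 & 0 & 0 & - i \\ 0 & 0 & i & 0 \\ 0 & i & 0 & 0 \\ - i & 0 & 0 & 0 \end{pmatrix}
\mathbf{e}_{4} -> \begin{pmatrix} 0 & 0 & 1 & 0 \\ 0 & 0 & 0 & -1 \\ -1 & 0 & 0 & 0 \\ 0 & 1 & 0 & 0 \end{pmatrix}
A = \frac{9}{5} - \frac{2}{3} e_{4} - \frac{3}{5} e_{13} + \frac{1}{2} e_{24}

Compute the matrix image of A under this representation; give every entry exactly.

Bivector images (products of the table entries): rho(e_{13}) = rho(\mathbf{e}_{1})rho(\mathbf{e}_{3}) = \begin{pmatrix} 0 & 0 & 0 & - i \\ 0 & 0 & i & 0 \\ 0 & - i & 0 & 0 \\ i & 0 & 0 & 0 \end{pmatrix}; rho(e_{24}) = rho(\mathbf{e}_{2})rho(\mathbf{e}_{4}) = \begin{pmatrix} 0 & 1 & 0 & 0 \\ -1 & 0 & 0 & 0 \\ 0 & 0 & 0 & 1 \\ 0 & 0 & -1 & 0 \end{pmatrix}.
M = (\frac{9}{5})*1 + (-\frac{2}{3})*rho(e_{4}) + (-\frac{3}{5})*rho(e_{13}) + (\frac{1}{2})*rho(e_{24}), summed entrywise (1 is the identity matrix):
Answer: \begin{pmatrix} \frac{9}{5} & \frac{1}{2} & - \frac{2}{3} & \frac{3 i}{5} \\ - \frac{1}{2} & \frac{9}{5} & - \frac{3 i}{5} & \frac{2}{3} \\ \frac{2}{3} & \frac{3 i}{5} & \frac{9}{5} & \frac{1}{2} \\ - \frac{3 i}{5} & - \frac{2}{3} & - \frac{1}{2} & \frac{9}{5} \end{pmatrix}


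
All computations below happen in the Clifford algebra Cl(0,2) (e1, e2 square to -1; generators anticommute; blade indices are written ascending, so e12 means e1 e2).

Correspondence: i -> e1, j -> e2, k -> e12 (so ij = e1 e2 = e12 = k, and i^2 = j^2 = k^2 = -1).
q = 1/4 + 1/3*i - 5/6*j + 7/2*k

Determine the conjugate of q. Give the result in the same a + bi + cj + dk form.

In blades: q = 1/4 + 1/3*e1 - 5/6*e2 + 7/2*e12.
Conjugation here is Clifford conjugation: the scalar is fixed and the grade-1 and grade-2 blades all flip sign, giving 1/4 - 1/3*e1 + 5/6*e2 - 7/2*e12; translating back:
Answer: 1/4 - 1/3*i + 5/6*j - 7/2*k


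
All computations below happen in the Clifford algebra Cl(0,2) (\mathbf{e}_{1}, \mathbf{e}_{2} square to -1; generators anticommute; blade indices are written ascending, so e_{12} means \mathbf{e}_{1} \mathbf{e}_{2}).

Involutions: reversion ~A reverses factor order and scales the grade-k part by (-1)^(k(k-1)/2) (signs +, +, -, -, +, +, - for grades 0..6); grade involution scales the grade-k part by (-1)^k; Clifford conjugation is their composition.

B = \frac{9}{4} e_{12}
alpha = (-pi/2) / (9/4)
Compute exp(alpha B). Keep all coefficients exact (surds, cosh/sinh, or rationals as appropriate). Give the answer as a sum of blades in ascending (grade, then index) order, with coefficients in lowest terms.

B^2 = (\frac{9}{4})^2*(e_{12})^2 = \frac{81}{16}*(-1) = -\frac{81}{16} (a basis 2-blade squares to minus the product of its generators' squares).
B^2 = -\frac{81}{16} — circular case — the even/odd split gives cos and sin: l = \frac{9}{4}, alpha*l = - \frac{\pi}{2}, so exp(alpha B) = cos(- \frac{\pi}{2}) + (sin(- \frac{\pi}{2})/(\frac{9}{4}))*B = 0 + (- \frac{4}{9})*B.
Answer: -e_{12}


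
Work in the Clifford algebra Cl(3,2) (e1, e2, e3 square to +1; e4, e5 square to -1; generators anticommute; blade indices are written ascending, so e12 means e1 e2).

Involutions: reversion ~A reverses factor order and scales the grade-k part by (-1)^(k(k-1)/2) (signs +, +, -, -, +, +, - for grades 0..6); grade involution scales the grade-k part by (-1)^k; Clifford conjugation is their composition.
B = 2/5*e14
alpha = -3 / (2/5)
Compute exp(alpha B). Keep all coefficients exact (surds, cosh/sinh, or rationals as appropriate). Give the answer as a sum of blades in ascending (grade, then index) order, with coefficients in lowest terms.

B^2 = (2/5)^2*(e14)^2 = 4/25*(+1) = 4/25 (a basis 2-blade squares to minus the product of its generators' squares).
B^2 = 4/25 — a positive square means the series sums to a boost: l = 2/5, alpha*l = -3, so exp(alpha B) = cosh(-3) + (sinh(-3)/(2/5))*B = cosh(3) + (-5*sinh(3)/2)*B.
Answer: cosh(3) - sinh(3)*e14


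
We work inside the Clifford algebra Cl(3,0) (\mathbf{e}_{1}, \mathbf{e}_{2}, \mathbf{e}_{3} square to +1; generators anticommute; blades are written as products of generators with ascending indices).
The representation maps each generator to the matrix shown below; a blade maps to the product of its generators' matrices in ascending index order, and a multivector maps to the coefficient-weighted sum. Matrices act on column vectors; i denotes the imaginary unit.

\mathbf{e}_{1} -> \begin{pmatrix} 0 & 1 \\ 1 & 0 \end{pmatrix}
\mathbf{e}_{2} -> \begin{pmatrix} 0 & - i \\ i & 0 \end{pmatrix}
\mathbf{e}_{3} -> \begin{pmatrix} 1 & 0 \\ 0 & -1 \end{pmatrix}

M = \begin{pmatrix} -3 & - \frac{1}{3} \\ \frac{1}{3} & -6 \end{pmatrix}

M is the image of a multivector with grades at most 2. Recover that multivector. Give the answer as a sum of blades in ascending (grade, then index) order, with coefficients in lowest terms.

Method: 1, rho(e_{1}), rho(e_{2}), rho(e_{3}) form a trace-orthogonal basis of the 2x2 complex matrices (tr(X Y) = 2 if X = Y, else 0), so M = m0*1 + m1*rho(e_{1}) + m2*rho(e_{2}) + m3*rho(e_{3}) with m0 = tr(M)/2 = - \frac{9}{2}, m1 = tr(M rho(e_{1}))/2 = 0, m2 = tr(M rho(e_{2}))/2 = - \frac{i}{3}, m3 = tr(M rho(e_{3}))/2 = \frac{3}{2}.
Multiplying table entries, the bivector images are rho(e_{1} e_{2}) = i*rho(e_{3}), rho(e_{1} e_{3}) = -i*rho(e_{2}), rho(e_{2} e_{3}) = i*rho(e_{1}); with real blade coefficients the real parts of m0..m3 are the coefficients of 1, e_{1}, e_{2}, e_{3} and the imaginary parts give the bivectors (e_{2} e_{3}: Im m1, e_{1} e_{3}: -Im m2, e_{1} e_{2}: Im m3).
Answer: -\frac{9}{2} + \frac{3}{2} e_{3} + \frac{1}{3} e_{1} e_{3}


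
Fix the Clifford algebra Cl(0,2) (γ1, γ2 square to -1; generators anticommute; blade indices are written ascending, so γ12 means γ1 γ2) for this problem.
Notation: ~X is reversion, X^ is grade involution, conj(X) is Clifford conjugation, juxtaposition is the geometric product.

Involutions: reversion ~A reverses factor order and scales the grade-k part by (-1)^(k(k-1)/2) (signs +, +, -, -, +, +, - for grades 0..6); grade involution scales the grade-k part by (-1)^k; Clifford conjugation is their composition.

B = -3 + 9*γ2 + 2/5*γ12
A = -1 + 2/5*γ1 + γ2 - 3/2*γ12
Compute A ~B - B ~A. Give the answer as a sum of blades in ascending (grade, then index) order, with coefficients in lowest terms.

first term: -33/5 + 119/10*γ1 - 296/25*γ2 + 17/2*γ12
second term: -33/5 + 119/10*γ1 - 296/25*γ2 - 17/2*γ12
Answer: 17*γ12


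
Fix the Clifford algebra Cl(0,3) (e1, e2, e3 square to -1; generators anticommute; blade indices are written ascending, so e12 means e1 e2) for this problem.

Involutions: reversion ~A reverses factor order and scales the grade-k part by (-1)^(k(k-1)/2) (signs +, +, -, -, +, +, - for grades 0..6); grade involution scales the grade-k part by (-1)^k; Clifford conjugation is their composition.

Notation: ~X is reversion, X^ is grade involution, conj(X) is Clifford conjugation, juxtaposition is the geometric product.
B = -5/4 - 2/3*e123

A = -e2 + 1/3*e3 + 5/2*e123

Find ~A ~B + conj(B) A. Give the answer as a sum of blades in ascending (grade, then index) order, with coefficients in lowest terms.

first term: -5/3 + 5/4*e2 - 5/12*e3 - 2/9*e12 - 2/3*e13 + 25/8*e123
second term: -5/3 + 5/4*e2 - 5/12*e3 + 2/9*e12 + 2/3*e13 - 25/8*e123
Answer: -10/3 + 5/2*e2 - 5/6*e3


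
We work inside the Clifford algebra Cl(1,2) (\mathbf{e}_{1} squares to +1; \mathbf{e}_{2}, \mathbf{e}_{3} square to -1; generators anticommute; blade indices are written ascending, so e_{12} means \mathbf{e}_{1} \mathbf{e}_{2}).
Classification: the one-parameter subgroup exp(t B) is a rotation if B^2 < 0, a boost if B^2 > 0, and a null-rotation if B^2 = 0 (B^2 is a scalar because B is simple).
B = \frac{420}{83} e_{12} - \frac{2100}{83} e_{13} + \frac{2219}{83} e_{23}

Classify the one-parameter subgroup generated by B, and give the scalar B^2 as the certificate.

B^2 term by term: the squares give (\frac{420}{83})^2*(e_{12})^2 + (-\frac{2100}{83})^2*(e_{13})^2 + (\frac{2219}{83})^2*(e_{23})^2 = \frac{176400}{6889}*(+1) + \frac{4410000}{6889}*(+1) + \frac{4923961}{6889}*(-1) = -49 (each basis 2-blade squares to minus the product of its generators' squares); cross terms between blades sharing an index anticommute and cancel. So B^2 = -49.
Answer: rotation, certificate B^2 = -49. Because -49 is invariant under every versor sandwich, the classification follows from its sign alone.


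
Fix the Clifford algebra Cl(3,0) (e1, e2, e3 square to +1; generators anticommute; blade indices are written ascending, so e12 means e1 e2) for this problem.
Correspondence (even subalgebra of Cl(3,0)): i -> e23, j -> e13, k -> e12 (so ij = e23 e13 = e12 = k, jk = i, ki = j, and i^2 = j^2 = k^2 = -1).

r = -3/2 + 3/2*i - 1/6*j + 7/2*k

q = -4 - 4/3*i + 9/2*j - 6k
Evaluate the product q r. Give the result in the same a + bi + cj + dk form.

In blades: q = -4 - 6*e12 + 9/2*e13 - 4/3*e23, r = -3/2 + 7/2*e12 - 1/6*e13 + 3/2*e23.
Distribute q over r term by term (generator squares from the signature, products reordered to ascending indices): (-4)*r = 6 - 14*e12 + 2/3*e13 - 6*e23; (-6*e12)*r = 21 + 9*e12 - 9*e13 - e23; (9/2*e13)*r = 3/4 - 27/4*e12 - 27/4*e13 + 63/4*e23; (-4/3*e23)*r = 2 + 2/9*e12 + 14/3*e13 + 2*e23.
Sum: 119/4 - 415/36*e12 - 125/12*e13 + 43/4*e23; translating back through the correspondence:
Answer: 119/4 + 43/4*i - 125/12*j - 415/36*k


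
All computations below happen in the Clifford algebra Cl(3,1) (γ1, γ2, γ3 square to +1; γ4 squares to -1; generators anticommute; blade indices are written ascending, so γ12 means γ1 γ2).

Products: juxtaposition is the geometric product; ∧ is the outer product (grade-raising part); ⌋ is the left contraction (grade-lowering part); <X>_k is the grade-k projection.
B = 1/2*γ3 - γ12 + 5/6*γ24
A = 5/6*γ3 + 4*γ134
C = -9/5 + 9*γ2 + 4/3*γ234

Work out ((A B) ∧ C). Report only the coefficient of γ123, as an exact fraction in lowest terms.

step 1: 5/12 - 2*γ14 - 25/6*γ123 - 169/36*γ234
step 2: -3/4 + 15/4*γ2 + 18/5*γ14 + 15/2*γ123 + 18*γ124 + 1621/180*γ234
Answer: 15/2


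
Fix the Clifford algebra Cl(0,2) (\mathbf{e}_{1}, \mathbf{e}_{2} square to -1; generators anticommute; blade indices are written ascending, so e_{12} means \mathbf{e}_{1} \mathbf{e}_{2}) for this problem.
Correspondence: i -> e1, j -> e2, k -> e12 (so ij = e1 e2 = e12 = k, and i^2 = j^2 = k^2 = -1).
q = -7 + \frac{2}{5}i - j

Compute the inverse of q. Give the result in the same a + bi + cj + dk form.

In blades: q = -7 + \frac{2}{5} e_{1} - e_{2}.
With qbar = -7 - \frac{2}{5} e_{1} + e_{2} (scalar fixed, mapped units negated), q qbar = \frac{1254}{25} (the sum of squared coefficients), so q^-1 = qbar / (\frac{1254}{25}) = -\frac{175}{1254} - \frac{5}{627} e_{1} + \frac{25}{1254} e_{2}; translating back:
Answer: -\frac{175}{1254} - \frac{5}{627}i + \frac{25}{1254}j


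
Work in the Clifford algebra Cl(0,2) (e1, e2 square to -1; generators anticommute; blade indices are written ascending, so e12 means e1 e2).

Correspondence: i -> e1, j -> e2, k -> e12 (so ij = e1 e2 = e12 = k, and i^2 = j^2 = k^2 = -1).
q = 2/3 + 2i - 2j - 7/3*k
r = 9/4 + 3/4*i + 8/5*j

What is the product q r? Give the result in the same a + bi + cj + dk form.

In blades: q = 2/3 + 2*e1 - 2*e2 - 7/3*e12, r = 9/4 + 3/4*e1 + 8/5*e2.
Distribute q over r term by term (generator squares from the signature, products reordered to ascending indices): (2/3)*r = 3/2 + 1/2*e1 + 16/15*e2; (2*e1)*r = -3/2 + 9/2*e1 + 16/5*e12; (-2*e2)*r = 16/5 - 9/2*e2 + 3/2*e12; (-7/3*e12)*r = 56/15*e1 - 7/4*e2 - 21/4*e12.
Sum: 16/5 + 131/15*e1 - 311/60*e2 - 11/20*e12; translating back through the correspondence:
Answer: 16/5 + 131/15*i - 311/60*j - 11/20*k
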